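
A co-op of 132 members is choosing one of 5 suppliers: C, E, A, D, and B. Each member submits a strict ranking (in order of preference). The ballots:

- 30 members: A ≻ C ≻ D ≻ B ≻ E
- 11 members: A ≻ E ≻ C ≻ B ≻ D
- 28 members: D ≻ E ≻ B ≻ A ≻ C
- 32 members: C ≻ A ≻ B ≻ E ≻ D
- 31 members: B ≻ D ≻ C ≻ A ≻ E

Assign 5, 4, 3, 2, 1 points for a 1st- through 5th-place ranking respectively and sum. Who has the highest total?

C: 30·4 + 11·3 + 28·1 + 32·5 + 31·3 = 434
E: 30·1 + 11·4 + 28·4 + 32·2 + 31·1 = 281
A: 30·5 + 11·5 + 28·2 + 32·4 + 31·2 = 451
D: 30·3 + 11·1 + 28·5 + 32·1 + 31·4 = 397
B: 30·2 + 11·2 + 28·3 + 32·3 + 31·5 = 417
A has the highest Borda score (451).

A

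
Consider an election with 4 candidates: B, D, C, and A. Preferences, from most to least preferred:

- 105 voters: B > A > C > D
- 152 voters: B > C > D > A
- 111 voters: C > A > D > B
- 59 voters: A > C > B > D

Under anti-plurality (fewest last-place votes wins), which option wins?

Last-place votes: B 111, D 164, C 0, A 152.
C is ranked last by the fewest voters, so C wins.

C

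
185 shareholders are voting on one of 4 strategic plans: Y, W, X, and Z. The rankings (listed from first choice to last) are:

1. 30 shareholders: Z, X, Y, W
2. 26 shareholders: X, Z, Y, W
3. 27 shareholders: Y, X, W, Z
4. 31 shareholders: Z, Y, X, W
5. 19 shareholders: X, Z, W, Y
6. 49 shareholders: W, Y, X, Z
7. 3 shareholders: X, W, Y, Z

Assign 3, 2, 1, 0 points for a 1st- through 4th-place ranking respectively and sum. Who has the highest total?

X

Y: 30·1 + 26·1 + 27·3 + 31·2 + 19·0 + 49·2 + 3·1 = 300
W: 30·0 + 26·0 + 27·1 + 31·0 + 19·1 + 49·3 + 3·2 = 199
X: 30·2 + 26·3 + 27·2 + 31·1 + 19·3 + 49·1 + 3·3 = 338
Z: 30·3 + 26·2 + 27·0 + 31·3 + 19·2 + 49·0 + 3·0 = 273
X has the highest Borda score (338).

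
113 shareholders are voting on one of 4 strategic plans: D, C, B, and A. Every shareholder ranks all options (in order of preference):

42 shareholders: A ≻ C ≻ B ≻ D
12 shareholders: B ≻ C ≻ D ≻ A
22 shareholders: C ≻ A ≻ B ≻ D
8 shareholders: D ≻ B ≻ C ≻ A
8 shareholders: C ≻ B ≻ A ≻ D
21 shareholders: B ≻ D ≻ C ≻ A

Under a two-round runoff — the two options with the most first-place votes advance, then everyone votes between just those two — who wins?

Round 1 first-place votes: D 8, C 30, B 33, A 42.
A and B advance.
Runoff: A is preferred to B by 64 voters; B by 49.
A wins the runoff.

A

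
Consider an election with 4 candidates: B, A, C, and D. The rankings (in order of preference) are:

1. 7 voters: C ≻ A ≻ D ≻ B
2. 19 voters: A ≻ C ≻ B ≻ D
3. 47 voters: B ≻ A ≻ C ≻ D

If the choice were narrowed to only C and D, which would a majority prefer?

C

Voters preferring C to D: 73; preferring D to C: 0.
C wins the head-to-head.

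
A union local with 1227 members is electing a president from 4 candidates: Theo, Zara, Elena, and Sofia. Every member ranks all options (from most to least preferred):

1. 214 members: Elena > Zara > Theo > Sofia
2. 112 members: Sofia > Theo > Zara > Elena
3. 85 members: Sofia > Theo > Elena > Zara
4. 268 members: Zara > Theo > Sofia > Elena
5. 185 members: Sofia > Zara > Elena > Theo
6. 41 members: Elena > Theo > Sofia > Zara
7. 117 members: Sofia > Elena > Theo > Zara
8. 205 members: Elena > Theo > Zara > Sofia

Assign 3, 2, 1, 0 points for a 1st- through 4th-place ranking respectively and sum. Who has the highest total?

Theo: 214·1 + 112·2 + 85·2 + 268·2 + 185·0 + 41·2 + 117·1 + 205·2 = 1753
Zara: 214·2 + 112·1 + 85·0 + 268·3 + 185·2 + 41·0 + 117·0 + 205·1 = 1919
Elena: 214·3 + 112·0 + 85·1 + 268·0 + 185·1 + 41·3 + 117·2 + 205·3 = 1884
Sofia: 214·0 + 112·3 + 85·3 + 268·1 + 185·3 + 41·1 + 117·3 + 205·0 = 1806
Zara has the highest Borda score (1919).

Zara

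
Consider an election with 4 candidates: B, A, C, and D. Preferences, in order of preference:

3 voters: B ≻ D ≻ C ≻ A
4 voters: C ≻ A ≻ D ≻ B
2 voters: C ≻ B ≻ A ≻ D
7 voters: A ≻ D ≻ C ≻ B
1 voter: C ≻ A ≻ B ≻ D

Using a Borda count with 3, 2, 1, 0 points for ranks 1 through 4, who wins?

B: 3·3 + 4·0 + 2·2 + 7·0 + 1·1 = 14
A: 3·0 + 4·2 + 2·1 + 7·3 + 1·2 = 33
C: 3·1 + 4·3 + 2·3 + 7·1 + 1·3 = 31
D: 3·2 + 4·1 + 2·0 + 7·2 + 1·0 = 24
A has the highest Borda score (33).

A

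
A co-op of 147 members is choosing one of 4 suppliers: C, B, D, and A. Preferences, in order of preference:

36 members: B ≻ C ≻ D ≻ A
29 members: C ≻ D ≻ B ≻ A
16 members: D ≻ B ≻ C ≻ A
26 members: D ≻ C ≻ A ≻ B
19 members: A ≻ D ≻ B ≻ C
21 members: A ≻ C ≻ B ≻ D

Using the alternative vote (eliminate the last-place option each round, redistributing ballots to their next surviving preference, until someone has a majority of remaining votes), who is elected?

Round 1: C 29, B 36, D 42, A 40. Eliminate C.
Round 2: B 36, D 71, A 40. Eliminate B.
Round 3: D 107, A 40. D has a majority.

D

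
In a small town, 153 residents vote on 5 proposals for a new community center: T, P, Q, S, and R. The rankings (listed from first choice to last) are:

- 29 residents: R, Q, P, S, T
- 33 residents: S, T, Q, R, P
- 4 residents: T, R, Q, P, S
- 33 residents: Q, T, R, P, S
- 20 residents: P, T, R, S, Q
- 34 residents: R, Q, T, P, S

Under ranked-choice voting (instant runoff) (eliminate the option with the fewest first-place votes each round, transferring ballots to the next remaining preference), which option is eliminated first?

Round 1: T 4, P 20, Q 33, S 33, R 63. Eliminate T.

T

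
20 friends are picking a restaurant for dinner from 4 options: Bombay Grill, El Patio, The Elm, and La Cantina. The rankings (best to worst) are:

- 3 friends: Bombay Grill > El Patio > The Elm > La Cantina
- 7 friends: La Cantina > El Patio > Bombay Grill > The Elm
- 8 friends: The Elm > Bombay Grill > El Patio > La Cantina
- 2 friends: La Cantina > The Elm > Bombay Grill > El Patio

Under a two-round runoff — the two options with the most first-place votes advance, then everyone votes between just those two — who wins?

Round 1 first-place votes: Bombay Grill 3, El Patio 0, The Elm 8, La Cantina 9.
La Cantina and The Elm advance.
Runoff: La Cantina is preferred to The Elm by 9 voters; The Elm by 11.
The Elm wins the runoff.

The Elm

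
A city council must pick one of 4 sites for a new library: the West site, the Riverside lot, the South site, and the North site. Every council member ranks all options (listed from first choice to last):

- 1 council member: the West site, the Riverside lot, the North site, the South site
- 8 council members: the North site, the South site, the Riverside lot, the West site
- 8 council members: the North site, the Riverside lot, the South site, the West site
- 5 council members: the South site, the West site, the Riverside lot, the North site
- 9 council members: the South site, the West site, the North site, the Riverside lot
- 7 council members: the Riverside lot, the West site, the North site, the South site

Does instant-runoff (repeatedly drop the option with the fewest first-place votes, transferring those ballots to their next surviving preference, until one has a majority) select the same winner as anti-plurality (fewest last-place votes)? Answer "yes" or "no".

Instant-runoff — R1 the West site 1, the Riverside lot 7, the South site 14, the North site 16 (the West site out); R2 the Riverside lot 8, the South site 14, the North site 16 (the Riverside lot out); R3 the South site 14, the North site 24 (the North site winner). Winner: the North site.
Anti-plurality — last-place votes: the West site 16, the Riverside lot 9, the South site 8, the North site 5. Winner: the North site.
The two methods agree.

yes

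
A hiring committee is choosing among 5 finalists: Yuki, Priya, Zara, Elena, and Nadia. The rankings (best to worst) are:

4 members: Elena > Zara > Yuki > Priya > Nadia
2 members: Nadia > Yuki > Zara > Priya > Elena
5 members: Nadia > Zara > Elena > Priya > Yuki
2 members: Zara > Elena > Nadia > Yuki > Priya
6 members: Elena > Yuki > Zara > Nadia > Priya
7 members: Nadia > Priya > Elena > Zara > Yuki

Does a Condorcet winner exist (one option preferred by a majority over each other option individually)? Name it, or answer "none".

Nadia

Nadia vs Yuki: 16–10 for Nadia.
Nadia vs Priya: 22–4 for Nadia.
Nadia vs Zara: 14–12 for Nadia.
Nadia vs Elena: 14–12 for Nadia.
Nadia beats every other option head-to-head.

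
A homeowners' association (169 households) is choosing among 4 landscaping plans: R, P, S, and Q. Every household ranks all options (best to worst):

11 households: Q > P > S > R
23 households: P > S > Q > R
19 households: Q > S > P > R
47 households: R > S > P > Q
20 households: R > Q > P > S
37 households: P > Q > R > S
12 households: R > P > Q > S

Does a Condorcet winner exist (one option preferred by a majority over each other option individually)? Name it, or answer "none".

P

P vs R: 90–79 for P.
P vs S: 103–66 for P.
P vs Q: 119–50 for P.
P beats every other option head-to-head.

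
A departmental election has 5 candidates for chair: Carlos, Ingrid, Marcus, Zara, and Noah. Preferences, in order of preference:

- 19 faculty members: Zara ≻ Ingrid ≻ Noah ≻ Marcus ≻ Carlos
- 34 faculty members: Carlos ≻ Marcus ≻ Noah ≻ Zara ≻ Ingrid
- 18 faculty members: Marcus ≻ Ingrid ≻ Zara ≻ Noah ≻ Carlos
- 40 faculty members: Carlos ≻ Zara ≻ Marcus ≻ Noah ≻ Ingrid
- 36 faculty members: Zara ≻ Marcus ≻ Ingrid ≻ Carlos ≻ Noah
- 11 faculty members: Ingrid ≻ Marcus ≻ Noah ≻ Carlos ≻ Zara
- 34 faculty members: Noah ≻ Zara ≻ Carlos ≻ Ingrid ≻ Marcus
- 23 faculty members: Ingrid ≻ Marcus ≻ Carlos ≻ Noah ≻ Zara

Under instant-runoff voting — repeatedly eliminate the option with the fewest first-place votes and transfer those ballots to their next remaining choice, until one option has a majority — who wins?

Round 1: Carlos 74, Ingrid 34, Marcus 18, Zara 55, Noah 34. Eliminate Marcus.
Round 2: Carlos 74, Ingrid 52, Zara 55, Noah 34. Eliminate Noah.
Round 3: Carlos 74, Ingrid 52, Zara 89. Eliminate Ingrid.
Round 4: Carlos 108, Zara 107. Carlos has a majority.

Carlos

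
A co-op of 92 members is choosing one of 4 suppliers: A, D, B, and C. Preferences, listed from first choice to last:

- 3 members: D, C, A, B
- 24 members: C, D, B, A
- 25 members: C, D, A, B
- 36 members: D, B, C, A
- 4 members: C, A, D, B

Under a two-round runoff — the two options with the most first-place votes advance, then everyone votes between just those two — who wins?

Round 1 first-place votes: A 0, D 39, B 0, C 53.
C and D advance.
Runoff: C is preferred to D by 53 voters; D by 39.
C wins the runoff.

C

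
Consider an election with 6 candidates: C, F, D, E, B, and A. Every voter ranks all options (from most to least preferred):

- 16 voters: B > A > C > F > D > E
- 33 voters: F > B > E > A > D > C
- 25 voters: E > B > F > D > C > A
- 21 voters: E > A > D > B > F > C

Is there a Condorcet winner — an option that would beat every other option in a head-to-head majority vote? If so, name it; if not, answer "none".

B vs C: 95–0 for B.
B vs F: 62–33 for B.
B vs D: 74–21 for B.
B vs E: 49–46 for B.
B vs A: 74–21 for B.
B beats every other option head-to-head.

B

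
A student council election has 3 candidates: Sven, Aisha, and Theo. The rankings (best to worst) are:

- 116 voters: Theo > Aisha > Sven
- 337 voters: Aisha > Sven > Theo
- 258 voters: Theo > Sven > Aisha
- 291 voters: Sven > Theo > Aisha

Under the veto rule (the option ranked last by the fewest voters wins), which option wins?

Sven

Last-place votes: Sven 116, Aisha 549, Theo 337.
Sven is ranked last by the fewest voters, so Sven wins.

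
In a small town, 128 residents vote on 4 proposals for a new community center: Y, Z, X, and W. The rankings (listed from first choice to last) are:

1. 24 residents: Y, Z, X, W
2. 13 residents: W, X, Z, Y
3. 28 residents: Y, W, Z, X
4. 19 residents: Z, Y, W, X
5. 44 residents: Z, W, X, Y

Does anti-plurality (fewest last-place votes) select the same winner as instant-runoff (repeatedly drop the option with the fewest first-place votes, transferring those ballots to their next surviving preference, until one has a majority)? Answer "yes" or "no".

Anti-plurality — last-place votes: Y 57, Z 0, X 47, W 24. Winner: Z.
Instant-runoff — R1 Y 52, Z 63, X 0, W 13 (X out); R2 Y 52, Z 63, W 13 (W out); R3 Y 52, Z 76 (Z winner). Winner: Z.
The two methods agree.

yes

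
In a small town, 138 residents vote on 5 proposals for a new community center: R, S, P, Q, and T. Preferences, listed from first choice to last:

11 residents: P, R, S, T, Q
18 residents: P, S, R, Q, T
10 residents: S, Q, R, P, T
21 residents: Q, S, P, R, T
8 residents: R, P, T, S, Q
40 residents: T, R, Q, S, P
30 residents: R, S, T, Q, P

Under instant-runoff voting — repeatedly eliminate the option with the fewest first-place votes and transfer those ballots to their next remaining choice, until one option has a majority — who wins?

Round 1: R 38, S 10, P 29, Q 21, T 40. Eliminate S.
Round 2: R 38, P 29, Q 31, T 40. Eliminate P.
Round 3: R 67, Q 31, T 40. Eliminate Q.
Round 4: R 98, T 40. R has a majority.

R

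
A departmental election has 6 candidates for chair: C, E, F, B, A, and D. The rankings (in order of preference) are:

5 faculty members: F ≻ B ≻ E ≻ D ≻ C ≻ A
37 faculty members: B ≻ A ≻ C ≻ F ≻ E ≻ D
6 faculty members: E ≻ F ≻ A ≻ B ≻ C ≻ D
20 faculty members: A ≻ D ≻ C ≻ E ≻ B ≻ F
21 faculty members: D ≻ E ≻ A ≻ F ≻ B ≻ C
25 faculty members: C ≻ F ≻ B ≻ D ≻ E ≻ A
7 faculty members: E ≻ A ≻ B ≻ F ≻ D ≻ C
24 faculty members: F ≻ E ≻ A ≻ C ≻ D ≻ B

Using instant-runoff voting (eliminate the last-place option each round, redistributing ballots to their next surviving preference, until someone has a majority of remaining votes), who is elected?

A

Round 1: C 25, E 13, F 29, B 37, A 20, D 21. Eliminate E.
Round 2: C 25, F 35, B 37, A 27, D 21. Eliminate D.
Round 3: C 25, F 35, B 37, A 48. Eliminate C.
Round 4: F 60, B 37, A 48. Eliminate B.
Round 5: F 60, A 85. A has a majority.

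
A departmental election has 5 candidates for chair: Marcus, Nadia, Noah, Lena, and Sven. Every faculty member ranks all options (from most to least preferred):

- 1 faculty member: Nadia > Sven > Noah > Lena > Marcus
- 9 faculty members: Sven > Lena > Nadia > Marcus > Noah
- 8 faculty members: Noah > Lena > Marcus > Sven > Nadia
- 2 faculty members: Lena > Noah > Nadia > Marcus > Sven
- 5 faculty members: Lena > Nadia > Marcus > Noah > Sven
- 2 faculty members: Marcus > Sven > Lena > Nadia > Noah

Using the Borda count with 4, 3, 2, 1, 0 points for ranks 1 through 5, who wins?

Lena

Marcus: 1·0 + 9·1 + 8·2 + 2·1 + 5·2 + 2·4 = 45
Nadia: 1·4 + 9·2 + 8·0 + 2·2 + 5·3 + 2·1 = 43
Noah: 1·2 + 9·0 + 8·4 + 2·3 + 5·1 + 2·0 = 45
Lena: 1·1 + 9·3 + 8·3 + 2·4 + 5·4 + 2·2 = 84
Sven: 1·3 + 9·4 + 8·1 + 2·0 + 5·0 + 2·3 = 53
Lena has the highest Borda score (84).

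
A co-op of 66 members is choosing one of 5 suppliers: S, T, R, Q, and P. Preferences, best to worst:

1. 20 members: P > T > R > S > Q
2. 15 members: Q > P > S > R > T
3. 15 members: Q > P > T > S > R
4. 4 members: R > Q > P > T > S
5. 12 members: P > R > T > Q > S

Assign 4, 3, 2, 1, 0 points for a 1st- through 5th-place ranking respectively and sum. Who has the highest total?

S: 20·1 + 15·2 + 15·1 + 4·0 + 12·0 = 65
T: 20·3 + 15·0 + 15·2 + 4·1 + 12·2 = 118
R: 20·2 + 15·1 + 15·0 + 4·4 + 12·3 = 107
Q: 20·0 + 15·4 + 15·4 + 4·3 + 12·1 = 144
P: 20·4 + 15·3 + 15·3 + 4·2 + 12·4 = 226
P has the highest Borda score (226).

P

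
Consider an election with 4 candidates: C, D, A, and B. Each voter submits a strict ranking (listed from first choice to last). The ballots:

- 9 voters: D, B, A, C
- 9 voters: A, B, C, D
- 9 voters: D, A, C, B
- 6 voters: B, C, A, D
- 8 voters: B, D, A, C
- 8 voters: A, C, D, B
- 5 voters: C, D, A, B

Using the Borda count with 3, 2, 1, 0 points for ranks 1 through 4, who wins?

C: 9·0 + 9·1 + 9·1 + 6·2 + 8·0 + 8·2 + 5·3 = 61
D: 9·3 + 9·0 + 9·3 + 6·0 + 8·2 + 8·1 + 5·2 = 88
A: 9·1 + 9·3 + 9·2 + 6·1 + 8·1 + 8·3 + 5·1 = 97
B: 9·2 + 9·2 + 9·0 + 6·3 + 8·3 + 8·0 + 5·0 = 78
A has the highest Borda score (97).

A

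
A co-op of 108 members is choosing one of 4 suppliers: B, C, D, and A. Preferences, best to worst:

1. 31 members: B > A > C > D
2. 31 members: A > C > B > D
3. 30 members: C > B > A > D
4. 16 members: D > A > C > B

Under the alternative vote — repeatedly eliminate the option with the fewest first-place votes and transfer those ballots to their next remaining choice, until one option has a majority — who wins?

B

Round 1: B 31, C 30, D 16, A 31. Eliminate D.
Round 2: B 31, C 30, A 47. Eliminate C.
Round 3: B 61, A 47. B has a majority.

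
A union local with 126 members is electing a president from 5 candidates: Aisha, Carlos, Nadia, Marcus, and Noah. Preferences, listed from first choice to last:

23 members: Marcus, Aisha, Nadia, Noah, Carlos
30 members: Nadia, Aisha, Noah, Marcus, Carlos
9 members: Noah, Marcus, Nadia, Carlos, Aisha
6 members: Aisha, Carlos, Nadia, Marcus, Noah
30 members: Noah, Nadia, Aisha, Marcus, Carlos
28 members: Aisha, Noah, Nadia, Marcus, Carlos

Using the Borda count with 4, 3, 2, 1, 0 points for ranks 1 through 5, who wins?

Aisha

Aisha: 23·3 + 30·3 + 9·0 + 6·4 + 30·2 + 28·4 = 355
Carlos: 23·0 + 30·0 + 9·1 + 6·3 + 30·0 + 28·0 = 27
Nadia: 23·2 + 30·4 + 9·2 + 6·2 + 30·3 + 28·2 = 342
Marcus: 23·4 + 30·1 + 9·3 + 6·1 + 30·1 + 28·1 = 213
Noah: 23·1 + 30·2 + 9·4 + 6·0 + 30·4 + 28·3 = 323
Aisha has the highest Borda score (355).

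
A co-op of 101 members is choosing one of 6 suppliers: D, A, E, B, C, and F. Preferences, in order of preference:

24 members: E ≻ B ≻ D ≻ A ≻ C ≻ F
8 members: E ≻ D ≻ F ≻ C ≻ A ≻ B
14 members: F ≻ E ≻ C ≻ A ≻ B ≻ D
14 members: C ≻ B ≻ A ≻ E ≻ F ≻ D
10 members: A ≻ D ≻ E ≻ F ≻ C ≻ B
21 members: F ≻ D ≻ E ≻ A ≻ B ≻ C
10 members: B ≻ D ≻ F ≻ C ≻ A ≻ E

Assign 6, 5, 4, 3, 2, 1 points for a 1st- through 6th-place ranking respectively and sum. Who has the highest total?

D: 24·4 + 8·5 + 14·1 + 14·1 + 10·5 + 21·5 + 10·5 = 369
A: 24·3 + 8·2 + 14·3 + 14·4 + 10·6 + 21·3 + 10·2 = 329
E: 24·6 + 8·6 + 14·5 + 14·3 + 10·4 + 21·4 + 10·1 = 438
B: 24·5 + 8·1 + 14·2 + 14·5 + 10·1 + 21·2 + 10·6 = 338
C: 24·2 + 8·3 + 14·4 + 14·6 + 10·2 + 21·1 + 10·3 = 283
F: 24·1 + 8·4 + 14·6 + 14·2 + 10·3 + 21·6 + 10·4 = 364
E has the highest Borda score (438).

E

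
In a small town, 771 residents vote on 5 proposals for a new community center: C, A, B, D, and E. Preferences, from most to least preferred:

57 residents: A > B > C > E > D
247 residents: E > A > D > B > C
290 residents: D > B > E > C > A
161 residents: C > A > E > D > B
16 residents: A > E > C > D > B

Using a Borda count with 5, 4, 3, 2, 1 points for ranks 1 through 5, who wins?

E

C: 57·3 + 247·1 + 290·2 + 161·5 + 16·3 = 1851
A: 57·5 + 247·4 + 290·1 + 161·4 + 16·5 = 2287
B: 57·4 + 247·2 + 290·4 + 161·1 + 16·1 = 2059
D: 57·1 + 247·3 + 290·5 + 161·2 + 16·2 = 2602
E: 57·2 + 247·5 + 290·3 + 161·3 + 16·4 = 2766
E has the highest Borda score (2766).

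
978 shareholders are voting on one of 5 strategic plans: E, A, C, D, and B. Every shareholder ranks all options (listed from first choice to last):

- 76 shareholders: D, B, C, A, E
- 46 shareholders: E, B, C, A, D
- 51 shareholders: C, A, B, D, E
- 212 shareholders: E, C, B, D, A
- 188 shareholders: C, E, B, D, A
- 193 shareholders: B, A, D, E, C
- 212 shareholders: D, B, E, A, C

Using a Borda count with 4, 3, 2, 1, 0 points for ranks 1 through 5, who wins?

E: 76·0 + 46·4 + 51·0 + 212·4 + 188·3 + 193·1 + 212·2 = 2213
A: 76·1 + 46·1 + 51·3 + 212·0 + 188·0 + 193·3 + 212·1 = 1066
C: 76·2 + 46·2 + 51·4 + 212·3 + 188·4 + 193·0 + 212·0 = 1836
D: 76·4 + 46·0 + 51·1 + 212·1 + 188·1 + 193·2 + 212·4 = 1989
B: 76·3 + 46·3 + 51·2 + 212·2 + 188·2 + 193·4 + 212·3 = 2676
B has the highest Borda score (2676).

B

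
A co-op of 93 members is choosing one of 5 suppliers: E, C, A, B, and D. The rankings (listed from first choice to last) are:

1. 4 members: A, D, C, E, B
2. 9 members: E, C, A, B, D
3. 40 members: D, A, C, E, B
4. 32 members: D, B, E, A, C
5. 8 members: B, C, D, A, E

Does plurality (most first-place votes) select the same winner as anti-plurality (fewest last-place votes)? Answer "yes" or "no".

no

Plurality — first-place votes: E 9, C 0, A 4, B 8, D 72. Winner: D.
Anti-plurality — last-place votes: E 8, C 32, A 0, B 44, D 9. Winner: A.
The two methods disagree.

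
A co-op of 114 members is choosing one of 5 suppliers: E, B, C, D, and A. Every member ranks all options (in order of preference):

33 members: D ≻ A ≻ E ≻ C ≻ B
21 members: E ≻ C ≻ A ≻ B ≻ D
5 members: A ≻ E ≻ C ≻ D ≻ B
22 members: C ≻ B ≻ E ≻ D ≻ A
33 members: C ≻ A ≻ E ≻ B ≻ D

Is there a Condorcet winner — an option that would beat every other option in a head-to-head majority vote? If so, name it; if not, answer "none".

Checking pairwise contests:
A beats E 71–43.
E beats B 92–22.
E beats C 59–55.
E beats D 81–33.
C beats A 76–38.
Every option loses at least one head-to-head, so there is no Condorcet winner.

none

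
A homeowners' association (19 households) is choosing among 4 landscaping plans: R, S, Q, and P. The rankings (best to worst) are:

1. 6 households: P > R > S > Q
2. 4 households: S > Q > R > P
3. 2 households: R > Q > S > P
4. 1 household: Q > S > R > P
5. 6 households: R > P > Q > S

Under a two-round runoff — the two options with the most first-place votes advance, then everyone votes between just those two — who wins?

Round 1 first-place votes: R 8, S 4, Q 1, P 6.
R and P advance.
Runoff: R is preferred to P by 13 voters; P by 6.
R wins the runoff.

R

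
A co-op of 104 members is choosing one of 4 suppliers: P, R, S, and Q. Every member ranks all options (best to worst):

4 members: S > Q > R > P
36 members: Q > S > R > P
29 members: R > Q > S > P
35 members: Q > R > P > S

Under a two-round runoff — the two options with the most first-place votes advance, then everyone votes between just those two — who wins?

Q

Round 1 first-place votes: P 0, R 29, S 4, Q 71.
Q and R advance.
Runoff: Q is preferred to R by 75 voters; R by 29.
Q wins the runoff.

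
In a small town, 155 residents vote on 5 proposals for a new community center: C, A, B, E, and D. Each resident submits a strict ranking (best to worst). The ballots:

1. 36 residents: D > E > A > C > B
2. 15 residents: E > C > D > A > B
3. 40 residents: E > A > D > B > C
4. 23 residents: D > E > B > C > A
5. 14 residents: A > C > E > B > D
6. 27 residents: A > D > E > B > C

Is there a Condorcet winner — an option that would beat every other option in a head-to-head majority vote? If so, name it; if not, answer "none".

none

Checking pairwise contests:
A beats C 117–38.
E beats A 114–41.
A beats B 132–23.
D beats E 86–69.
A beats D 81–74.
Every option loses at least one head-to-head, so there is no Condorcet winner.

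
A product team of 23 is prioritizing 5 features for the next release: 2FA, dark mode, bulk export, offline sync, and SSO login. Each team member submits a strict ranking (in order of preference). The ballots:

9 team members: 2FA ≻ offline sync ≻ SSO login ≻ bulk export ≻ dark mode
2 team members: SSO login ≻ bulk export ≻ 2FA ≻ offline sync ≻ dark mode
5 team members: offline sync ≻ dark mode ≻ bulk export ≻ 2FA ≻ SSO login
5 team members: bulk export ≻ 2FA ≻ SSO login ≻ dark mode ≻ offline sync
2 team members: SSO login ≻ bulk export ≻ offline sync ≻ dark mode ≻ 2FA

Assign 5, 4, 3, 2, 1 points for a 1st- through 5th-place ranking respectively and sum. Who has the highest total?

2FA

2FA: 9·5 + 2·3 + 5·2 + 5·4 + 2·1 = 83
dark mode: 9·1 + 2·1 + 5·4 + 5·2 + 2·2 = 45
bulk export: 9·2 + 2·4 + 5·3 + 5·5 + 2·4 = 74
offline sync: 9·4 + 2·2 + 5·5 + 5·1 + 2·3 = 76
SSO login: 9·3 + 2·5 + 5·1 + 5·3 + 2·5 = 67
2FA has the highest Borda score (83).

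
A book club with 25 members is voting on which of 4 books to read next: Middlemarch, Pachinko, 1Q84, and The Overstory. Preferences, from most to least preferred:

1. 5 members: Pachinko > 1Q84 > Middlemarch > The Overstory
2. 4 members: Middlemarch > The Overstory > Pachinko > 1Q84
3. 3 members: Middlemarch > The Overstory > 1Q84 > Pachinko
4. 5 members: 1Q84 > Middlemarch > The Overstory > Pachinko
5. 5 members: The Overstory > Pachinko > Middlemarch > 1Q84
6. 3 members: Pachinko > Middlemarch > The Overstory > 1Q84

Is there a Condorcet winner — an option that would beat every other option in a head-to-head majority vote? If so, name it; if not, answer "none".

none

Checking pairwise contests:
Pachinko beats Middlemarch 13–12.
The Overstory beats Pachinko 17–8.
Middlemarch beats 1Q84 15–10.
Middlemarch beats The Overstory 20–5.
Every option loses at least one head-to-head, so there is no Condorcet winner.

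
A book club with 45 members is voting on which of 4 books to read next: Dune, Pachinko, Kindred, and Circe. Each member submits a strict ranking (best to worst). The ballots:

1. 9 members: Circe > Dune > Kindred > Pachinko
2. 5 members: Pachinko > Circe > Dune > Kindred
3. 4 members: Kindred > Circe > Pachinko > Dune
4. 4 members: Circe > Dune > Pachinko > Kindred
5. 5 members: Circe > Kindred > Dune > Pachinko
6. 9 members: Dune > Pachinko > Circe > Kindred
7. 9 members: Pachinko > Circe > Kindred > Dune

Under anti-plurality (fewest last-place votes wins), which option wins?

Circe

Last-place votes: Dune 13, Pachinko 14, Kindred 18, Circe 0.
Circe is ranked last by the fewest voters, so Circe wins.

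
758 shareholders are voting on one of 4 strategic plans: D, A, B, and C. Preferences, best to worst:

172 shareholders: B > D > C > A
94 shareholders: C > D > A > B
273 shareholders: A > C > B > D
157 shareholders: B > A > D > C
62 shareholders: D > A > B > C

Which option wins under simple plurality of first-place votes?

B

First-place votes: D 62, A 273, B 329, C 94.
B has the most first-place votes.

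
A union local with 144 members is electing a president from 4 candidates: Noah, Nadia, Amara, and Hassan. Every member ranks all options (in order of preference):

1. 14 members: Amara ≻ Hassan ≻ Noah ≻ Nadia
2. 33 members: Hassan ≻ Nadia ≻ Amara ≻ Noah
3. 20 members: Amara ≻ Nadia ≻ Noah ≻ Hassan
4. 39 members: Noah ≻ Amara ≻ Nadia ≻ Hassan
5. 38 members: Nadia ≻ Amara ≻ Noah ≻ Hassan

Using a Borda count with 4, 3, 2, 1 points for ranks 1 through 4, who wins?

Noah: 14·2 + 33·1 + 20·2 + 39·4 + 38·2 = 333
Nadia: 14·1 + 33·3 + 20·3 + 39·2 + 38·4 = 403
Amara: 14·4 + 33·2 + 20·4 + 39·3 + 38·3 = 433
Hassan: 14·3 + 33·4 + 20·1 + 39·1 + 38·1 = 271
Amara has the highest Borda score (433).

Amara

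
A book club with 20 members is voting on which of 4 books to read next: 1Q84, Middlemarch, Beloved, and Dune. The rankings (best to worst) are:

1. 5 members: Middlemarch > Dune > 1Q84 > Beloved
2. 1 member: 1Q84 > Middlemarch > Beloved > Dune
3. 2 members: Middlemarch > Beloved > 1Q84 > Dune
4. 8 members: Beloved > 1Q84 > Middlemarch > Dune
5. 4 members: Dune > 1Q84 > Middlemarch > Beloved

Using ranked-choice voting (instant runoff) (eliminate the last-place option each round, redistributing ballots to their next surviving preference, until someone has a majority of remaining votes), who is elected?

Round 1: 1Q84 1, Middlemarch 7, Beloved 8, Dune 4. Eliminate 1Q84.
Round 2: Middlemarch 8, Beloved 8, Dune 4. Eliminate Dune.
Round 3: Middlemarch 12, Beloved 8. Middlemarch has a majority.

Middlemarch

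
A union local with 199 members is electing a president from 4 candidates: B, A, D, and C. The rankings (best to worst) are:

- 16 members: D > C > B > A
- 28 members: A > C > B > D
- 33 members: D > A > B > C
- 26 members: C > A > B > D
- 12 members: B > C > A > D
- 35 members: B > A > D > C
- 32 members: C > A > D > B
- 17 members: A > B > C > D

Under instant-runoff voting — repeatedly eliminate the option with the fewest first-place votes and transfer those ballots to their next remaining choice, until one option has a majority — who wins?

C

Round 1: B 47, A 45, D 49, C 58. Eliminate A.
Round 2: B 64, D 49, C 86. Eliminate D.
Round 3: B 97, C 102. C has a majority.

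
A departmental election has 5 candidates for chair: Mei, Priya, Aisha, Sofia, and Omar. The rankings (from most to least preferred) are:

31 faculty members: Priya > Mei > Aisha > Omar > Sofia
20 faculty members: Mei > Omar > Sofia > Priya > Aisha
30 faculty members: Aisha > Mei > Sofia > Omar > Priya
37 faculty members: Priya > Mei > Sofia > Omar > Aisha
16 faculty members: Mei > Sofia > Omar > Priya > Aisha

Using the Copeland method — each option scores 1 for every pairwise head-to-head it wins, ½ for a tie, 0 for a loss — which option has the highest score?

Priya

Mei: beats Aisha, Sofia, and Omar; loses to Priya → score 3.
Priya: beats Mei, Aisha, Sofia, and Omar → score 4.
Aisha: loses to Mei, Priya, Sofia, and Omar → score 0.
Sofia: beats Aisha and Omar; loses to Mei and Priya → score 2.
Omar: beats Aisha; loses to Mei, Priya, and Sofia → score 1.
Priya has the best pairwise record.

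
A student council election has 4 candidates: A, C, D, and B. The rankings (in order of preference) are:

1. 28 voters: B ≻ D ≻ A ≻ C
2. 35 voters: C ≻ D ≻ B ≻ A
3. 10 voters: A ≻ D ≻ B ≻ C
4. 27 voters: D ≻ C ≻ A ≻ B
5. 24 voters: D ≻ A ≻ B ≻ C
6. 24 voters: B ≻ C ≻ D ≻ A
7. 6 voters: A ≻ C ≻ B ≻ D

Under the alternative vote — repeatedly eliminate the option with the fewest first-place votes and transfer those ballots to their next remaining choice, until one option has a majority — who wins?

D

Round 1: A 16, C 35, D 51, B 52. Eliminate A.
Round 2: C 41, D 61, B 52. Eliminate C.
Round 3: D 96, B 58. D has a majority.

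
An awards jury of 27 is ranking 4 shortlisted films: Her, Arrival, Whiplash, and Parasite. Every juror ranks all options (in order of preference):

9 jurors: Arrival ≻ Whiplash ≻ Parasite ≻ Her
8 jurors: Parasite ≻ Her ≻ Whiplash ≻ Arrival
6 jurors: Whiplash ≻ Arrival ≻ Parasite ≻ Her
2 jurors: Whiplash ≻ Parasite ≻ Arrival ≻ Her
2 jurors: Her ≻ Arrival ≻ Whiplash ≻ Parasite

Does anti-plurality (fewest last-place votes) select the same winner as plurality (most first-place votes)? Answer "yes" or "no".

Anti-plurality — last-place votes: Her 17, Arrival 8, Whiplash 0, Parasite 2. Winner: Whiplash.
Plurality — first-place votes: Her 2, Arrival 9, Whiplash 8, Parasite 8. Winner: Arrival.
The two methods disagree.

no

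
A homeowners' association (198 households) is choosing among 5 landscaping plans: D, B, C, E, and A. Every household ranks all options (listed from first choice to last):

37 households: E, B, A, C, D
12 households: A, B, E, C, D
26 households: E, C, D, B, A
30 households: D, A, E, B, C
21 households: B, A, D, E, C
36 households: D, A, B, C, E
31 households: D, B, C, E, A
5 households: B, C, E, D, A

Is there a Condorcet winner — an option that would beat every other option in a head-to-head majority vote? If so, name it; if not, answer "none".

D vs B: 123–75 for D.
D vs C: 118–80 for D.
D vs E: 118–80 for D.
D vs A: 128–70 for D.
D beats every other option head-to-head.

D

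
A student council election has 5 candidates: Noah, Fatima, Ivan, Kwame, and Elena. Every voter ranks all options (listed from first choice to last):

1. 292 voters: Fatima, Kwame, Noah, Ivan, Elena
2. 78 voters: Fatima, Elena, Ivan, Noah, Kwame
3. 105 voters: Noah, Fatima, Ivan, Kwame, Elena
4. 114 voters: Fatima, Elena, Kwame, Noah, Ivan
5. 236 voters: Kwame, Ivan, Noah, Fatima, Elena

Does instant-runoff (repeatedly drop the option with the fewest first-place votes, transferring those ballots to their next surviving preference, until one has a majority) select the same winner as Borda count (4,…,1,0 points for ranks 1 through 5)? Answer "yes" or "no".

yes

Instant-runoff — R1 Noah 105, Fatima 484, Ivan 0, Kwame 236, Elena 0 (Fatima winner). Winner: Fatima.
Borda — scores: Noah 1668, Fatima 2487, Ivan 1366, Kwame 2153, Elena 576. Winner: Fatima.
The two methods agree.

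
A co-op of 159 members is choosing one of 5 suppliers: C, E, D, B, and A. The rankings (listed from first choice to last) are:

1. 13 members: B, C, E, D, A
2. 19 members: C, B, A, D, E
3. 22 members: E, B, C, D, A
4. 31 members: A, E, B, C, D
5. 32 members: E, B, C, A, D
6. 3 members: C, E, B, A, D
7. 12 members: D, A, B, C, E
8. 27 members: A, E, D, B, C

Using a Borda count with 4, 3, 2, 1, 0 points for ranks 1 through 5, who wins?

E

C: 13·3 + 19·4 + 22·2 + 31·1 + 32·2 + 3·4 + 12·1 + 27·0 = 278
E: 13·2 + 19·0 + 22·4 + 31·3 + 32·4 + 3·3 + 12·0 + 27·3 = 425
D: 13·1 + 19·1 + 22·1 + 31·0 + 32·0 + 3·0 + 12·4 + 27·2 = 156
B: 13·4 + 19·3 + 22·3 + 31·2 + 32·3 + 3·2 + 12·2 + 27·1 = 390
A: 13·0 + 19·2 + 22·0 + 31·4 + 32·1 + 3·1 + 12·3 + 27·4 = 341
E has the highest Borda score (425).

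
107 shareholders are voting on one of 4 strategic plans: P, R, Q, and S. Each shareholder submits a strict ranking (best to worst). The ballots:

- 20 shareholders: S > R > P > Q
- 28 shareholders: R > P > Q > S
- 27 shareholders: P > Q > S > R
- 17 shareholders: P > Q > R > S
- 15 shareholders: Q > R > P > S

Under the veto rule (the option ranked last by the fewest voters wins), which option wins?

Last-place votes: P 0, R 27, Q 20, S 60.
P is ranked last by the fewest voters, so P wins.

P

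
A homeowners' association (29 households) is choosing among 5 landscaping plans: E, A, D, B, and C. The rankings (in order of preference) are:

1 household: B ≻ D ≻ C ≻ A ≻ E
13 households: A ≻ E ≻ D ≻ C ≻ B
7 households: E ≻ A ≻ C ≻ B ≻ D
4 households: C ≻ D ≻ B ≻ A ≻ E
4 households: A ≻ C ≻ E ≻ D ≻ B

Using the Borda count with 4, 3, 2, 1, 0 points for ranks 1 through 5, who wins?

A

E: 1·0 + 13·3 + 7·4 + 4·0 + 4·2 = 75
A: 1·1 + 13·4 + 7·3 + 4·1 + 4·4 = 94
D: 1·3 + 13·2 + 7·0 + 4·3 + 4·1 = 45
B: 1·4 + 13·0 + 7·1 + 4·2 + 4·0 = 19
C: 1·2 + 13·1 + 7·2 + 4·4 + 4·3 = 57
A has the highest Borda score (94).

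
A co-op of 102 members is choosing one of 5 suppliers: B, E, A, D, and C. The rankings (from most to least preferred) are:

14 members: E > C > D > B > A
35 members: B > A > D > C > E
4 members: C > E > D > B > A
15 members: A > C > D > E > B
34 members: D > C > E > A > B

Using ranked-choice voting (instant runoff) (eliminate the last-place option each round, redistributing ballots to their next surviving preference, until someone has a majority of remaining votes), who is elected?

D

Round 1: B 35, E 14, A 15, D 34, C 4. Eliminate C.
Round 2: B 35, E 18, A 15, D 34. Eliminate A.
Round 3: B 35, E 18, D 49. Eliminate E.
Round 4: B 35, D 67. D has a majority.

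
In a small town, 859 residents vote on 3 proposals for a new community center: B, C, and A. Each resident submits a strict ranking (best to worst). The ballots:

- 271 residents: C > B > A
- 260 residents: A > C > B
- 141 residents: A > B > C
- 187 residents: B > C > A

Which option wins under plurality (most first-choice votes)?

A

First-place votes: B 187, C 271, A 401.
A has the most first-place votes.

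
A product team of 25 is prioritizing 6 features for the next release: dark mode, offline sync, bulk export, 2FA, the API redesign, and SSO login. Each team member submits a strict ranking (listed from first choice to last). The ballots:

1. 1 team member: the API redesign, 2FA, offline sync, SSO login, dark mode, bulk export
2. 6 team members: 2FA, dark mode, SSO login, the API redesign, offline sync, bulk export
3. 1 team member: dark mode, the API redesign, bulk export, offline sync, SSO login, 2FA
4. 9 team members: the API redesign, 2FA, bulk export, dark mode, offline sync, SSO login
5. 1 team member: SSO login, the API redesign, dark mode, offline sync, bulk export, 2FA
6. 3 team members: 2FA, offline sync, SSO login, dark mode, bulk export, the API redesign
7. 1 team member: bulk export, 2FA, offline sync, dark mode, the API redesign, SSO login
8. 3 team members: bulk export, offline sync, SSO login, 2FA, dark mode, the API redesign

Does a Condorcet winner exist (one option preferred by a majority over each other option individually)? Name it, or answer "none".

2FA vs dark mode: 23–2 for 2FA.
2FA vs offline sync: 20–5 for 2FA.
2FA vs bulk export: 19–6 for 2FA.
2FA vs the API redesign: 13–12 for 2FA.
2FA vs SSO login: 20–5 for 2FA.
2FA beats every other option head-to-head.

2FA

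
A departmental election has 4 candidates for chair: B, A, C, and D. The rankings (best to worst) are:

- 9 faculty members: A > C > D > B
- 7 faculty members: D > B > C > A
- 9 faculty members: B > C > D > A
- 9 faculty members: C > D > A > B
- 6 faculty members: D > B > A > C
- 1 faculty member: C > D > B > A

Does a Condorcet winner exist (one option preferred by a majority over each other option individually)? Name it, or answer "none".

Checking pairwise contests:
D beats B 32–9.
B beats A 23–18.
B beats C 22–19.
C beats D 28–13.
Every option loses at least one head-to-head, so there is no Condorcet winner.

none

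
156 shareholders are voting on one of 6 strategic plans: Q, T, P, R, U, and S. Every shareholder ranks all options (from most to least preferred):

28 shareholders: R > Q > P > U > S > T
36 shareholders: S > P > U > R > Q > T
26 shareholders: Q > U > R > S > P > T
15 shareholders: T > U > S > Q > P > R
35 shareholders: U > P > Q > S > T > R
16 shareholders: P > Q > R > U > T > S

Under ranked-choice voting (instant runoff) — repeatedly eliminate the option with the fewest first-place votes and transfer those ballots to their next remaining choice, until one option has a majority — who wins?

U

Round 1: Q 26, T 15, P 16, R 28, U 35, S 36. Eliminate T.
Round 2: Q 26, P 16, R 28, U 50, S 36. Eliminate P.
Round 3: Q 42, R 28, U 50, S 36. Eliminate R.
Round 4: Q 70, U 50, S 36. Eliminate S.
Round 5: Q 70, U 86. U has a majority.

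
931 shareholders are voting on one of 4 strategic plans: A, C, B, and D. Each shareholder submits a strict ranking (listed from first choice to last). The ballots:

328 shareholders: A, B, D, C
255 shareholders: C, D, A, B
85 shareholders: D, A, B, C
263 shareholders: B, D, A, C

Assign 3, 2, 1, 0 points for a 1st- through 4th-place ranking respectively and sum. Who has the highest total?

A: 328·3 + 255·1 + 85·2 + 263·1 = 1672
C: 328·0 + 255·3 + 85·0 + 263·0 = 765
B: 328·2 + 255·0 + 85·1 + 263·3 = 1530
D: 328·1 + 255·2 + 85·3 + 263·2 = 1619
A has the highest Borda score (1672).

A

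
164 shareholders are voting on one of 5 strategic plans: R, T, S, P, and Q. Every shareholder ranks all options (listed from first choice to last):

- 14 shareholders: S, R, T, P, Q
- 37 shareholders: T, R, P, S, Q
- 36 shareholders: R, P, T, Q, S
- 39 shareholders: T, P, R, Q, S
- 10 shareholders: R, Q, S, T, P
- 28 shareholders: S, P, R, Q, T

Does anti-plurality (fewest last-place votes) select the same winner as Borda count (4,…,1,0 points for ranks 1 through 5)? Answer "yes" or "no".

Anti-plurality — last-place votes: R 0, T 28, S 75, P 10, Q 51. Winner: R.
Borda — scores: R 471, T 414, S 225, P 397, Q 133. Winner: R.
The two methods agree.

yes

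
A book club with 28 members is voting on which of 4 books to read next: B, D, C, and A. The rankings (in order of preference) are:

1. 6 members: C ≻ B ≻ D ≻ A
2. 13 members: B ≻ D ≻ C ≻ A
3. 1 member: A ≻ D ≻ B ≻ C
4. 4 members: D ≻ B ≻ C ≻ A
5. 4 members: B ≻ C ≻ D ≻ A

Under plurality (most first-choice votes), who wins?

First-place votes: B 17, D 4, C 6, A 1.
B has the most first-place votes.

B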